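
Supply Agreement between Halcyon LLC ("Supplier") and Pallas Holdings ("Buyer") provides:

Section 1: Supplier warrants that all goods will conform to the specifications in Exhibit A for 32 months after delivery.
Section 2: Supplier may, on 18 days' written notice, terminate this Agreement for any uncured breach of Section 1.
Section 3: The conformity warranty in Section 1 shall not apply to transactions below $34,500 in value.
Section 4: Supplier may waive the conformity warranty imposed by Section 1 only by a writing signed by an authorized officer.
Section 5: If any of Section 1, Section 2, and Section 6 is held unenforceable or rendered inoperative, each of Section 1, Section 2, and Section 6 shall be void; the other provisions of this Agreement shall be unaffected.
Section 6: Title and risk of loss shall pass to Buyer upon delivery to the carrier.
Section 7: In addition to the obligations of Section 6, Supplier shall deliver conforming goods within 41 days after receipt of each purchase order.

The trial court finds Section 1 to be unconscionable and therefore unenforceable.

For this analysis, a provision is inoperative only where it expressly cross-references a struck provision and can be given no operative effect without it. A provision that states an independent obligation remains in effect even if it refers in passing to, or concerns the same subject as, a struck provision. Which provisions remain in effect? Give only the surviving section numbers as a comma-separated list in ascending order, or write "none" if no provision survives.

Section 1 is struck. Section 2 merely fixes the termination right for breach of Section 1; with Section 1 gone it has nothing to operate on and falls away. Section 3 does nothing except set the carve-out from the conformity warranty by reference to Section 1; with Section 1 gone it has no independent effect and is inoperative. Section 4 has no operative effect of its own apart from Section 1 and is therefore inoperative. Although Section 7 refers to Section 6, its operative terms do not depend on Section 6, so it remains in effect. Section 5 declares Section 1, Section 2, and Section 6 mutually dependent; since one of them has fallen, all of them are of no effect. That brings down Section 6 as well. The remainder continues in force under Section 5. The provisions still in force are Section 5 and Section 7.

5, 7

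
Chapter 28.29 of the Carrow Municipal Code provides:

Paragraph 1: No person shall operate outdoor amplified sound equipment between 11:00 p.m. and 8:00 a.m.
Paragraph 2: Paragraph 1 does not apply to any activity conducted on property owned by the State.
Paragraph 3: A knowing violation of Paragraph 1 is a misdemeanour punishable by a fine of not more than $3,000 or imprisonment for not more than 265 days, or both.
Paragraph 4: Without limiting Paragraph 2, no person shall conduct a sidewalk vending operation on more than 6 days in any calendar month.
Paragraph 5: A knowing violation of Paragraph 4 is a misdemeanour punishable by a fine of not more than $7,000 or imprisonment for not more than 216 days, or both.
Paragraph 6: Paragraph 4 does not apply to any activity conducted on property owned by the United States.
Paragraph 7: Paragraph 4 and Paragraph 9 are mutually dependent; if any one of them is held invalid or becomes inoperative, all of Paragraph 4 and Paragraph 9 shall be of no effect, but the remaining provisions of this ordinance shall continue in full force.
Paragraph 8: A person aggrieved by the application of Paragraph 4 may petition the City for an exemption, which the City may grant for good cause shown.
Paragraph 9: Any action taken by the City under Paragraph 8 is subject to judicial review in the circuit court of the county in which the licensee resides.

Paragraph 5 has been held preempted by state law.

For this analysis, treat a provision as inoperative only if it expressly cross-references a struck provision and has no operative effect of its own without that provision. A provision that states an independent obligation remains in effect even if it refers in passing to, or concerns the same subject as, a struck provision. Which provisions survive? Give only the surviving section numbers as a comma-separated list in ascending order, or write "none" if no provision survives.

Paragraph 5 is struck. Nothing else in the ordinance is defined by reference to Paragraph 5. Paragraph 7 ties Paragraph 4 and Paragraph 9 together, but none of those is affected here; the remaining provisions continue in force under Paragraph 7. That leaves Paragraph 1, Paragraph 2, Paragraph 3, Paragraph 4, Paragraph 6, Paragraph 7, Paragraph 8, and Paragraph 9 in effect.

1, 2, 3, 4, 6, 7, 8, 9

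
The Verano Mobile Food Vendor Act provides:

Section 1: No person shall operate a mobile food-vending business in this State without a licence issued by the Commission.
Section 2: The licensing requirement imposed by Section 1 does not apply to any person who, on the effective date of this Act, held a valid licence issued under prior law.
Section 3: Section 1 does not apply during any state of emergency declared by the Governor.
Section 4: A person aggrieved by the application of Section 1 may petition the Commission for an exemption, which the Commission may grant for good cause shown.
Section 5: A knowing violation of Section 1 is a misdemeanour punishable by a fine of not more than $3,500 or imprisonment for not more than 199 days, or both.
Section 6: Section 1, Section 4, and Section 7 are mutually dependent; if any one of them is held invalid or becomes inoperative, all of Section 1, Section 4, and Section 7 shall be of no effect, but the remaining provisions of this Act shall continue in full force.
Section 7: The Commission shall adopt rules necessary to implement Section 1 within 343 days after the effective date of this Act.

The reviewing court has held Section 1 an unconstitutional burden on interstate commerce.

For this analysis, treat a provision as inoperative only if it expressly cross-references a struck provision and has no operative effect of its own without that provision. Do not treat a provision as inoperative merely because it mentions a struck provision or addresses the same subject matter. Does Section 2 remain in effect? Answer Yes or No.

No

Section 1 is struck. Section 2 has no operative effect of its own apart from Section 1 and is therefore inoperative. Section 3 merely fixes the emergency suspension of Section 1; with Section 1 gone it has nothing to operate on and falls away. Section 4 merely fixes the exemption procedure for Section 1; with Section 1 gone it has nothing to operate on and falls away. Section 5 operates only by reference to Section 1, so it falls with Section 1. Section 7 has no operative effect of its own apart from Section 1 and is therefore inoperative. Section 6 declares Section 1, Section 4, and Section 7 mutually dependent; since one of them has fallen, all of them are of no effect. The remainder continues in force under Section 6. Only Section 6 remains in effect. Section 2 is among the inoperative provisions, so the answer is no.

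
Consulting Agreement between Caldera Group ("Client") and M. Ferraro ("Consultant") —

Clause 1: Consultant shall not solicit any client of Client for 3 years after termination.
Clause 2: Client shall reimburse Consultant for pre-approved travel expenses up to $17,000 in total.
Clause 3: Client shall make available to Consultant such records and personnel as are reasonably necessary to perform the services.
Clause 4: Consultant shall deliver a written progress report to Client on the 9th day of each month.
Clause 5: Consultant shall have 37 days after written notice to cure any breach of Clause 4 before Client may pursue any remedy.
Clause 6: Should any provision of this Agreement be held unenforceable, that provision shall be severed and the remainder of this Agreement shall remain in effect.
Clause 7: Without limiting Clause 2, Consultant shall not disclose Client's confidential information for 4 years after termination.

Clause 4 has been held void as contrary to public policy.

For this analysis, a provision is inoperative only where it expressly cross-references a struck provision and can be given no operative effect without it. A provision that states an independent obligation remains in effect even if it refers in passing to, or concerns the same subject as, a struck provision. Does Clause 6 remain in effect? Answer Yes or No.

Clause 4 is struck. The only function of Clause 5 is the cure period for breach of Clause 4, so it cannot stand once Clause 4 is removed. Clause 6 is a severability clause and preserves every provision that can still be given independent effect. The provisions still in force are Clause 1, Clause 2, Clause 3, Clause 6, and Clause 7. Clause 6 is among the surviving provisions, so the answer is yes.

Yes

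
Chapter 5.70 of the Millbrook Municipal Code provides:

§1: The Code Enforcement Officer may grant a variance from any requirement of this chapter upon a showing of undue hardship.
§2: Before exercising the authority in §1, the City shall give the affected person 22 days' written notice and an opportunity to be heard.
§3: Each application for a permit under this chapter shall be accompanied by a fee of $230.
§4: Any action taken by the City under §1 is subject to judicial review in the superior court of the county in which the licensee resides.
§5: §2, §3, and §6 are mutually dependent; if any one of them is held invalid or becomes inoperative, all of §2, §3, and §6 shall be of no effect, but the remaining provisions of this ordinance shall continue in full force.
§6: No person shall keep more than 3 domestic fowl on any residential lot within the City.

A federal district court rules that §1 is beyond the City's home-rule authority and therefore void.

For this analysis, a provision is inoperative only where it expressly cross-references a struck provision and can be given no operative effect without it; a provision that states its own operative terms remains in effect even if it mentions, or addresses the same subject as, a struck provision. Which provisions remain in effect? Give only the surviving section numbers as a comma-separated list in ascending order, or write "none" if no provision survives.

§1 is struck. §2 has no operative effect of its own apart from §1 and is therefore inoperative. §4 has no operative effect of its own apart from §1 and is therefore inoperative. §5 declares §2, §3, and §6 mutually dependent; since one of them has fallen, all of them are of no effect. That brings down §3 and §6 as well. The remainder continues in force under §5. Only §5 remains in effect.

5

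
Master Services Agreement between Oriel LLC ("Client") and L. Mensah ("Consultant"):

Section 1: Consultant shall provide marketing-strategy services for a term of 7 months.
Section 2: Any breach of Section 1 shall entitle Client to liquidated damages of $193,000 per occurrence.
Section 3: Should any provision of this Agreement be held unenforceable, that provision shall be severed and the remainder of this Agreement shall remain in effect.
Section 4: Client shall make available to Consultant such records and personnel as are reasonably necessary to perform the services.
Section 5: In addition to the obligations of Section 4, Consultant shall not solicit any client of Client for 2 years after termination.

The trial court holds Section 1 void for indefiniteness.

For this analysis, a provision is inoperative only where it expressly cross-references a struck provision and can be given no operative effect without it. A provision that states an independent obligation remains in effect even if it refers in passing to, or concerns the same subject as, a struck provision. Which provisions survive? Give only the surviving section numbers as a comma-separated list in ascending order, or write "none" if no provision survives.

3, 4, 5

Section 1 is struck. The whole of Section 2 is the liquidated-damages amount, defined by reference to Section 1, so Section 2 cannot stand once Section 1 is removed. Section 3 is a severability clause and preserves every provision that can still be given independent effect. That leaves Section 3, Section 4, and Section 5 in effect.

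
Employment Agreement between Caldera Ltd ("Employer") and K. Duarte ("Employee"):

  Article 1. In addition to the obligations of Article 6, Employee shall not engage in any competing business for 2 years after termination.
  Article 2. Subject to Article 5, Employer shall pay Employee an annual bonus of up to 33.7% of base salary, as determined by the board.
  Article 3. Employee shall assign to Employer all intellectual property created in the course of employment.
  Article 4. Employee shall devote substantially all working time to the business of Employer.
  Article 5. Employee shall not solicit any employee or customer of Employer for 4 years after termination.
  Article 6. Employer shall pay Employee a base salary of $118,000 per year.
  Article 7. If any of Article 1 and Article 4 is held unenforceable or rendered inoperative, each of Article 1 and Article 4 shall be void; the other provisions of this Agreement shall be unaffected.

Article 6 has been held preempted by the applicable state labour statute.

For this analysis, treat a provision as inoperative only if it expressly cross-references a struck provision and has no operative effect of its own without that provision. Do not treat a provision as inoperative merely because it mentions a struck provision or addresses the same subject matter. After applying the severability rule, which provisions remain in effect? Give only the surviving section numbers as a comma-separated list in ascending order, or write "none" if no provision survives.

Article 6 is struck. Article 1 mentions Article 6 but its own obligation stands independently of Article 6, so Article 1 is not affected. Nothing else in the Agreement is defined by reference to Article 6. Article 7 ties Article 1 and Article 4 together, but none of those is affected here; the remaining provisions continue in force under Article 7. The provisions still in force are Article 1, Article 2, Article 3, Article 4, Article 5, and Article 7.

1, 2, 3, 4, 5, 7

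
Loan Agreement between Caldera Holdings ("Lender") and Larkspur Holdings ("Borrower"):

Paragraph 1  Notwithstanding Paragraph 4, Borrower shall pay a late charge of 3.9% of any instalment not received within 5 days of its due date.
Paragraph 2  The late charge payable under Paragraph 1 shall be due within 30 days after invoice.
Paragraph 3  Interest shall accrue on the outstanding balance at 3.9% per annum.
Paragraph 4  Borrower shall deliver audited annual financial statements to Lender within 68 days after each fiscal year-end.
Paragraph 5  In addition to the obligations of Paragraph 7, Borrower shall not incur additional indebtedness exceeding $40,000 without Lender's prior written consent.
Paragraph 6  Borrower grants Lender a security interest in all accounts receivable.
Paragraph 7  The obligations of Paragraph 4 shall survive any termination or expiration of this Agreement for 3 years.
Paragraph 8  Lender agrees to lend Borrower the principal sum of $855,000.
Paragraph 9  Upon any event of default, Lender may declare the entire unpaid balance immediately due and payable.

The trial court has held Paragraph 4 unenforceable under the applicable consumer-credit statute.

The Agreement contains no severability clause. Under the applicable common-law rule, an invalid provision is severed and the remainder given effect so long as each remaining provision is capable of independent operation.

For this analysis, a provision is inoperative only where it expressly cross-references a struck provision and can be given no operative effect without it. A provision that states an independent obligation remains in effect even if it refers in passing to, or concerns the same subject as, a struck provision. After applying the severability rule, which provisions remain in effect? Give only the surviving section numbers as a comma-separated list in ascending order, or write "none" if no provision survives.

Paragraph 4 is struck. Paragraph 7 operates only by reference to Paragraph 4, so it falls with Paragraph 4. Although Paragraph 1 refers to Paragraph 4, its operative terms do not depend on Paragraph 4, so it remains in effect. Paragraph 5 mentions Paragraph 7 but its own obligation stands independently of Paragraph 7, so Paragraph 5 is not affected. Under the stated default rule, only provisions that cannot operate independently fall away; the rest are enforced. That leaves Paragraph 1, Paragraph 2, Paragraph 3, Paragraph 5, Paragraph 6, Paragraph 8, and Paragraph 9 in effect.

1, 2, 3, 5, 6, 8, 9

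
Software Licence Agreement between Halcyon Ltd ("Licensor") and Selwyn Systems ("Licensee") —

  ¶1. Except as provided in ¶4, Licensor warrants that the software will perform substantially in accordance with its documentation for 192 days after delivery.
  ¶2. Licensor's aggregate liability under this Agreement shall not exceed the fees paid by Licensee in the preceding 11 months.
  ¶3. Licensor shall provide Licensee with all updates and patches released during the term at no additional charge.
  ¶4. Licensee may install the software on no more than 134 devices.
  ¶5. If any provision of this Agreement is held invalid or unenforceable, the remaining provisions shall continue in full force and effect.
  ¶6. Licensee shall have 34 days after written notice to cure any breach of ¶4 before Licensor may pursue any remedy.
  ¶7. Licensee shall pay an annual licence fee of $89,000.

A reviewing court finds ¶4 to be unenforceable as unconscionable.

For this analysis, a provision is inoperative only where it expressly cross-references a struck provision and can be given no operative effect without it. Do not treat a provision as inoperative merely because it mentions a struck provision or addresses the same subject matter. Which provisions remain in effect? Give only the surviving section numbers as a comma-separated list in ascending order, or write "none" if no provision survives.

¶4 is struck. ¶6 operates only by reference to ¶4, so it falls with ¶4. ¶1 mentions ¶4 but its own obligation stands independently of ¶4, so ¶1 is not affected. Under the severability clause in ¶5, the remaining provisions continue in force. The provisions still in force are ¶1, ¶2, ¶3, ¶5, and ¶7.

1, 2, 3, 5, 7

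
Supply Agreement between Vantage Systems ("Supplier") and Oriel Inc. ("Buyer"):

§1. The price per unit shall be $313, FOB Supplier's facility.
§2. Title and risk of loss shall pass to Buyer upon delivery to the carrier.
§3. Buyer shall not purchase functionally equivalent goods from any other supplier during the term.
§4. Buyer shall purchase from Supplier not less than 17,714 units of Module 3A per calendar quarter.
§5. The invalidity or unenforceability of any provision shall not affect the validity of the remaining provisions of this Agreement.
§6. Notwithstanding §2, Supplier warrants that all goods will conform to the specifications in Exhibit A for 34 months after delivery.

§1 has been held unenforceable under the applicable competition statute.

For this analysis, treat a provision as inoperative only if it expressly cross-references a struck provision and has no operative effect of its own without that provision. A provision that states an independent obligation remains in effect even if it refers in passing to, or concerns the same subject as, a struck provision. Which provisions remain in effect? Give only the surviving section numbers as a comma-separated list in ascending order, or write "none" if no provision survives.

2, 3, 4, 5, 6

§1 is struck. No other provision's operative terms depend on §1. Under the severability clause in §5, the remaining provisions continue in force. §2, §3, §4, §5, and §6 remain in effect.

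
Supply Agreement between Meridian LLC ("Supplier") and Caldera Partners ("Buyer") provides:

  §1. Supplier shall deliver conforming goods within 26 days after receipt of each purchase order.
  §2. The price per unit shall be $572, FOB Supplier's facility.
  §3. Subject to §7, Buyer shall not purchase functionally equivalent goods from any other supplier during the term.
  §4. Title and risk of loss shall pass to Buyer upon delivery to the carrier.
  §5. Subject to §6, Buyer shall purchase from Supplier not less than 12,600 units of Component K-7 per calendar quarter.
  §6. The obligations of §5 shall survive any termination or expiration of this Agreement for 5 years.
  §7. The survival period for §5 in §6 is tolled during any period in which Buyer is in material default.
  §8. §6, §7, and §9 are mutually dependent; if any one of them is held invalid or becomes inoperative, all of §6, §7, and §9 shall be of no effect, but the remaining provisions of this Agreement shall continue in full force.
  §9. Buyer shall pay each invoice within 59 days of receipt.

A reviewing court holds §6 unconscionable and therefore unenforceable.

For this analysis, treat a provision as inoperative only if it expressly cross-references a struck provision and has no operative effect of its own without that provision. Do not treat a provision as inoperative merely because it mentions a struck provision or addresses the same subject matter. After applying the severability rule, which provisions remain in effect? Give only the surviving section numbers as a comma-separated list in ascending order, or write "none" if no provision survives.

1, 2, 3, 4, 5, 8

§6 is struck. §7 does nothing except set the tolling of the survival period for §5 by reference to §6; with §6 gone it has no independent effect and is inoperative. Although §5 refers to §6, its operative terms do not depend on §6, so it remains in effect. §3 mentions §7 but its own obligation stands independently of §7, so §3 is not affected. §8 declares §6, §7, and §9 mutually dependent; since one of them has fallen, all of them are of no effect. That brings down §9 as well. The remainder continues in force under §8. §1, §2, §3, §4, §5, and §8 remain in effect.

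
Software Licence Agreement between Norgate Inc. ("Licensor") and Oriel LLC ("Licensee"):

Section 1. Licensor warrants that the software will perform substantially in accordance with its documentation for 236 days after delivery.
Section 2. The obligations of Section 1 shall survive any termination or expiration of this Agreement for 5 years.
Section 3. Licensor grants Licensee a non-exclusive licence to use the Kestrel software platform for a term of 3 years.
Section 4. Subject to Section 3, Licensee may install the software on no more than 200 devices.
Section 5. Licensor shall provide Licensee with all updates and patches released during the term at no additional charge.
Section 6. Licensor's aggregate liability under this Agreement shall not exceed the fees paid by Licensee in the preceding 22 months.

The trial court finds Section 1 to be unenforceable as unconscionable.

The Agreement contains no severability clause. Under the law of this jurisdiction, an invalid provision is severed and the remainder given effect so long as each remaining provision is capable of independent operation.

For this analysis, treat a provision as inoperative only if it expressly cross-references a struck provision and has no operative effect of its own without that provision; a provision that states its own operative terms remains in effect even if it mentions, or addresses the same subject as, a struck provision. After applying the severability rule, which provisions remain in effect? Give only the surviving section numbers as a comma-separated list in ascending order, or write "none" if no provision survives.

Section 1 is struck. The only function of Section 2 is the survival period for Section 1, so it cannot stand once Section 1 is removed. Under the stated default rule, only provisions that cannot operate independently fall away; the rest are enforced. The provisions still in force are Section 3, Section 4, Section 5, and Section 6.

3, 4, 5, 6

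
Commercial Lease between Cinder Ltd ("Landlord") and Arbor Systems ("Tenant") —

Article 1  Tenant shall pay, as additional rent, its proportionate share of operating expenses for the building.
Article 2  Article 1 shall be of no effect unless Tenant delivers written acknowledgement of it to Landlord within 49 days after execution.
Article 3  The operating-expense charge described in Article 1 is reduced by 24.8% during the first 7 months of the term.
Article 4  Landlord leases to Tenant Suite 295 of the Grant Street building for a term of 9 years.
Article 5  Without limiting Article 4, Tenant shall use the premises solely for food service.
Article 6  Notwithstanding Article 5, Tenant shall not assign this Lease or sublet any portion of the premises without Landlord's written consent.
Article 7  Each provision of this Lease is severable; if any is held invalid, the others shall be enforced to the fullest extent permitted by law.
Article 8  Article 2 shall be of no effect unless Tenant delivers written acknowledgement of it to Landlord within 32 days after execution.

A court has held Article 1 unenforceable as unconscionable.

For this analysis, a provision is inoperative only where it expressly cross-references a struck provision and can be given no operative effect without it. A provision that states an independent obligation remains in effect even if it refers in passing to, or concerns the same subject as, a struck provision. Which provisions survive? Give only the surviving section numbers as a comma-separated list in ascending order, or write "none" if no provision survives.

4, 5, 6, 7

Article 1 is struck. Article 2 merely fixes the acknowledgement condition for Article 1; with Article 1 gone it has nothing to operate on and falls away. Article 3 operates only by reference to Article 1, so it falls with Article 1. Article 8 merely fixes the acknowledgement condition for Article 2; with Article 2 gone it has nothing to operate on and falls away. Under the severability clause in Article 7, the remaining provisions continue in force. Article 4, Article 5, Article 6, and Article 7 remain in effect.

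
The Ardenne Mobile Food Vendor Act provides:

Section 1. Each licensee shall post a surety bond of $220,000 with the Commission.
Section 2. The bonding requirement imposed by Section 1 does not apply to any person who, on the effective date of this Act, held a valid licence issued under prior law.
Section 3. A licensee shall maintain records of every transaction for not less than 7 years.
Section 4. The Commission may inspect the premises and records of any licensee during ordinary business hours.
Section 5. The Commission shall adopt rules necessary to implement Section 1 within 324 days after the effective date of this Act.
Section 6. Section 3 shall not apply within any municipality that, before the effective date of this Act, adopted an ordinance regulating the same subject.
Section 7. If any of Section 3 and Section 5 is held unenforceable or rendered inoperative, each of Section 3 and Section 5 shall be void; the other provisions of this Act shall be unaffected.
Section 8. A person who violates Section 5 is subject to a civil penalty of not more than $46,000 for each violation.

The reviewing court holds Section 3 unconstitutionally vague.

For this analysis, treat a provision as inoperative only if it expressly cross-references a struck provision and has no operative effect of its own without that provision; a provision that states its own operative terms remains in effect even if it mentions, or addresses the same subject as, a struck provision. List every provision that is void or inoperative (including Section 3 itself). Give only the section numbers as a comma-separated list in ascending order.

3, 5, 6, 8

Section 3 is struck. Section 6 operates only by reference to Section 3, so it falls with Section 3. Section 7 declares Section 3 and Section 5 mutually dependent; since one of them has fallen, all of them are of no effect. That brings down Section 5 as well. Section 8 in turn depends solely on a provision now struck and likewise falls. The remainder continues in force under Section 7. Section 1, Section 2, Section 4, and Section 7 remain in effect.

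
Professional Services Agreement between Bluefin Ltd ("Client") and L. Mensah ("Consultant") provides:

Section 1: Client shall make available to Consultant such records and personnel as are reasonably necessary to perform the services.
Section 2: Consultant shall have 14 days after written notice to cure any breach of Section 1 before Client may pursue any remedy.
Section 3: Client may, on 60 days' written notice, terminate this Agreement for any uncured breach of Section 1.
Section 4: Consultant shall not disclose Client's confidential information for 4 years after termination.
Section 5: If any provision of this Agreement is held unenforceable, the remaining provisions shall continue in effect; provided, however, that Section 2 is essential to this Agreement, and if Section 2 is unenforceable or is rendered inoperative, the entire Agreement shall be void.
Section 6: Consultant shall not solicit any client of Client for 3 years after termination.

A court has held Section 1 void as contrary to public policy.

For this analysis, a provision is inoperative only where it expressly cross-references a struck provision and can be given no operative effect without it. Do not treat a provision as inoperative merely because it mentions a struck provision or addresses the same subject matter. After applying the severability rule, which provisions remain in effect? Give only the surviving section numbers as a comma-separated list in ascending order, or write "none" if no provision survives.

none

Section 1 is struck. The only function of Section 2 is the cure period for breach of Section 1, so it cannot stand once Section 1 is removed. Section 3 merely fixes the termination right for breach of Section 1; with Section 1 gone it has nothing to operate on and falls away. Section 5 makes Section 2 an essential term, and Section 2 has been rendered inoperative by the cascade; under Section 5, the entire Agreement is therefore void. No provision of the Agreement survives.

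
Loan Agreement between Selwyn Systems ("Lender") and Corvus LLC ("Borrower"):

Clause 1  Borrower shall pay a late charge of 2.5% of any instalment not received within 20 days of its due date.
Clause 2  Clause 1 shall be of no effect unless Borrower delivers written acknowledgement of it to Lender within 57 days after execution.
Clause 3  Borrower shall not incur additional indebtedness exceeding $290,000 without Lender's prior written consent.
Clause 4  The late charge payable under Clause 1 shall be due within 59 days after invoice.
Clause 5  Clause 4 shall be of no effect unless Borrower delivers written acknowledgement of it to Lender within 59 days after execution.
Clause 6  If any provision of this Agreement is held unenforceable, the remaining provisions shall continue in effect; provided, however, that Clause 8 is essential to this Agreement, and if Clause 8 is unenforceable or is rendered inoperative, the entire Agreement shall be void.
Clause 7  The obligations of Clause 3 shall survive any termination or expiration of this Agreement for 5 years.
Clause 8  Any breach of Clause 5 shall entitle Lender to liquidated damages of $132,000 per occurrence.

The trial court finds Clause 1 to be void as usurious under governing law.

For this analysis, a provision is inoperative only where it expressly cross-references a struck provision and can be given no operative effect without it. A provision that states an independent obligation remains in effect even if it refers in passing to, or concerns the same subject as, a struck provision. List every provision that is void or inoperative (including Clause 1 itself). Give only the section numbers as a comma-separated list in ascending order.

Clause 1 is struck. Clause 2 has no operative effect of its own apart from Clause 1 and is therefore inoperative. The whole of Clause 4 is the payment deadline for the late charge, defined by reference to Clause 1, so Clause 4 cannot stand once Clause 1 is removed. The only function of Clause 5 is the acknowledgement condition for Clause 4, so it cannot stand once Clause 4 is removed. Clause 8 has no operative effect of its own apart from Clause 5 and is therefore inoperative. Clause 6 makes Clause 8 an essential term, and Clause 8 has been rendered inoperative by the cascade; under Clause 6, the entire Agreement is therefore void. No provision of the Agreement survives.

1, 2, 3, 4, 5, 6, 7, 8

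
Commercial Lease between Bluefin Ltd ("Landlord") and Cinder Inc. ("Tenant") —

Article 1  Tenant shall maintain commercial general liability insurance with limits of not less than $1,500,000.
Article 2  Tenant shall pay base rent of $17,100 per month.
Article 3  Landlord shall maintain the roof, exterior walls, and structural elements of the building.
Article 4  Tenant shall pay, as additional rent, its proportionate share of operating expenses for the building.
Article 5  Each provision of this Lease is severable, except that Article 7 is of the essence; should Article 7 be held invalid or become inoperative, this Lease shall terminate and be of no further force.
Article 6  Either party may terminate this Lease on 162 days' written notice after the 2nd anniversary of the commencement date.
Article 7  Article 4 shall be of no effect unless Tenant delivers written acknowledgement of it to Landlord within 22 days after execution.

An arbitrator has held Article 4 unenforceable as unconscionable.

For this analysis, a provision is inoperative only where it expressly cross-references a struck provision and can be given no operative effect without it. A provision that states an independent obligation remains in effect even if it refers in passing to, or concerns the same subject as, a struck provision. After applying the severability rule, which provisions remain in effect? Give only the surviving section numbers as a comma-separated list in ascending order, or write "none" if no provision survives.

Article 4 is struck. The only function of Article 7 is the acknowledgement condition for Article 4, so it cannot stand once Article 4 is removed. Article 5 makes Article 7 an essential term, and Article 7 has been rendered inoperative by the cascade; under Article 5, the entire Lease is therefore void. No provision of the Lease survives.

none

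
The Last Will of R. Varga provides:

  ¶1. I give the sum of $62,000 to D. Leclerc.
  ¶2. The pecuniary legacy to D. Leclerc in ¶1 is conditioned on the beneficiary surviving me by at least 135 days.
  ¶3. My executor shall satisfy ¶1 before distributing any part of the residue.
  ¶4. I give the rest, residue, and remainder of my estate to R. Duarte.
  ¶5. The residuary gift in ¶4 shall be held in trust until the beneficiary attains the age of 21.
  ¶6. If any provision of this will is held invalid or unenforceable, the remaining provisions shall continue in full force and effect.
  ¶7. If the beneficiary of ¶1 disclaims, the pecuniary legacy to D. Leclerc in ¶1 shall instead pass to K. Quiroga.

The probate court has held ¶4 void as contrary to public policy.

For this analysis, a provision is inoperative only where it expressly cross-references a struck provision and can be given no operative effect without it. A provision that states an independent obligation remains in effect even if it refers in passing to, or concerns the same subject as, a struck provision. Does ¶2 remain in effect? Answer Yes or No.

¶4 is struck. The only function of ¶5 is the trust for ¶4, so it cannot stand once ¶4 is removed. Under the severability clause in ¶6, the remaining provisions continue in force. That leaves ¶1, ¶2, ¶3, ¶6, and ¶7 in effect. ¶2 is among the surviving provisions, so the answer is yes.

Yes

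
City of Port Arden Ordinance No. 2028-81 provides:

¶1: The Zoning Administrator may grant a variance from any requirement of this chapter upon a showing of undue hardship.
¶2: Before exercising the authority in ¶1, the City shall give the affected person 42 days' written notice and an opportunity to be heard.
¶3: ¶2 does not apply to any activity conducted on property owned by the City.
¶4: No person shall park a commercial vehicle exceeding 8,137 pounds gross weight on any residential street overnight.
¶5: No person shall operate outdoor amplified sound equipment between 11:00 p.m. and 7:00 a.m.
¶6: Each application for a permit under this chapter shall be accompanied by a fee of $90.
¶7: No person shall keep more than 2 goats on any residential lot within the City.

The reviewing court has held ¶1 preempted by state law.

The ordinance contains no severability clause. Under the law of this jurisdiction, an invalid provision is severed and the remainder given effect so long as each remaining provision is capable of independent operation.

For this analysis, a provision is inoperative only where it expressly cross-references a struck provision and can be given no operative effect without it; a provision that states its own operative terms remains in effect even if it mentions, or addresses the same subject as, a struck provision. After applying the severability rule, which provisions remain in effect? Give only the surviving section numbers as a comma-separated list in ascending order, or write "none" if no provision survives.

¶1 is struck. The only function of ¶2 is the notice-and-hearing requirement for ¶1, so it cannot stand once ¶1 is removed. The only function of ¶3 is the public-property exemption from ¶2, so it cannot stand once ¶2 is removed. Under the stated default rule, only provisions that cannot operate independently fall away; the rest are enforced. ¶4, ¶5, ¶6, and ¶7 remain in effect.

4, 5, 6, 7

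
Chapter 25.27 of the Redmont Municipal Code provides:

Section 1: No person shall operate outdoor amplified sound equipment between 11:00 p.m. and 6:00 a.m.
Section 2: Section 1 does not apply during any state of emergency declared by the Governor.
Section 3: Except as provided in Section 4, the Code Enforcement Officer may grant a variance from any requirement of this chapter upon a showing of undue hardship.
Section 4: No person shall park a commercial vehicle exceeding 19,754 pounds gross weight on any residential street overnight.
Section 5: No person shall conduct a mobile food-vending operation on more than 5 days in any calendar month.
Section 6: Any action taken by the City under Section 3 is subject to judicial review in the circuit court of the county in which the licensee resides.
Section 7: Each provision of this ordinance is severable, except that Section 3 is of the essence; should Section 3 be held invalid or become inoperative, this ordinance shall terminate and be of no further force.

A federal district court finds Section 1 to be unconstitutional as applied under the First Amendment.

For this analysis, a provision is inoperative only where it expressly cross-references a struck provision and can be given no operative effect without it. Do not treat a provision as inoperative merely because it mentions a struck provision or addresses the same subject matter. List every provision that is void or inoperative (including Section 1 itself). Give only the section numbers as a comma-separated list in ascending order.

1, 2

Section 1 is struck. Section 2 operates only by reference to Section 1, so it falls with Section 1. Section 7 makes Section 3 an essential term, but Section 3 is unaffected, so the severability proviso in Section 7 preserves the remaining provisions. That leaves Section 3, Section 4, Section 5, Section 6, and Section 7 in effect.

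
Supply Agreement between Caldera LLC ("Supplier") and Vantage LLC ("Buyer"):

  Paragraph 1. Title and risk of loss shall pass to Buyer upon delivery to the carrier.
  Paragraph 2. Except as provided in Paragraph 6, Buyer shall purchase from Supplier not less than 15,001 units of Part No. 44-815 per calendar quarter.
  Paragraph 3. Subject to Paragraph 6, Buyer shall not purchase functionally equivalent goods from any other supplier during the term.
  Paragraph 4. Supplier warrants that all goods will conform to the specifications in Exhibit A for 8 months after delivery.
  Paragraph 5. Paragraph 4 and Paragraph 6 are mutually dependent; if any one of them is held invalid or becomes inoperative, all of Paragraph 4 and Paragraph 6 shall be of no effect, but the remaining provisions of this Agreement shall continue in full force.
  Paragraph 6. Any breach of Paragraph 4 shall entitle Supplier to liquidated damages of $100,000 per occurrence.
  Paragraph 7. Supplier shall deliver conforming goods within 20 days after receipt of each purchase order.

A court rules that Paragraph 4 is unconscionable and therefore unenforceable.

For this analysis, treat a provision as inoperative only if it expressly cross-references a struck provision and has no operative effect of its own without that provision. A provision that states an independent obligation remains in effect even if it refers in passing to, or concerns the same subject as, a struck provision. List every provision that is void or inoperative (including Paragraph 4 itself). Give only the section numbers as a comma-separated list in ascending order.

4, 6

Paragraph 4 is struck. Paragraph 6 operates only by reference to Paragraph 4, so it falls with Paragraph 4. Although Paragraph 2 refers to Paragraph 6, its operative terms do not depend on Paragraph 6, so it remains in effect. Although Paragraph 3 refers to Paragraph 6, its operative terms do not depend on Paragraph 6, so it remains in effect. Paragraph 5 declares Paragraph 4 and Paragraph 6 mutually dependent; since one of them has fallen, all of them are of no effect. The remainder continues in force under Paragraph 5. That leaves Paragraph 1, Paragraph 2, Paragraph 3, Paragraph 5, and Paragraph 7 in effect.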